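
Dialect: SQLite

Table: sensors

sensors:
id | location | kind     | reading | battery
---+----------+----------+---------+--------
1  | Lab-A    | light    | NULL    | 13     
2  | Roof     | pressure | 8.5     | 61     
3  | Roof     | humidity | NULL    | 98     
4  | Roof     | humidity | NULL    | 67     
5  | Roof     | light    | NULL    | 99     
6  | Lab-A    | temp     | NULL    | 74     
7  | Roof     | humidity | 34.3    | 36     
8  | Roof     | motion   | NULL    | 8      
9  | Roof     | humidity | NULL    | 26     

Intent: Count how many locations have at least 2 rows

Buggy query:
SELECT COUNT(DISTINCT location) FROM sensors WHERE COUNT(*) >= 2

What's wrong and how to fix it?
Bug: COUNT(*) cannot appear in WHERE; the per-group count doesn't exist yet

Fix: Group first with HAVING COUNT(*) >= 2, then COUNT the resulting groups

Corrected query:
SELECT COUNT(*) FROM (SELECT location FROM sensors GROUP BY location HAVING COUNT(*) >= 2)

Result:
COUNT(*)
--------
2       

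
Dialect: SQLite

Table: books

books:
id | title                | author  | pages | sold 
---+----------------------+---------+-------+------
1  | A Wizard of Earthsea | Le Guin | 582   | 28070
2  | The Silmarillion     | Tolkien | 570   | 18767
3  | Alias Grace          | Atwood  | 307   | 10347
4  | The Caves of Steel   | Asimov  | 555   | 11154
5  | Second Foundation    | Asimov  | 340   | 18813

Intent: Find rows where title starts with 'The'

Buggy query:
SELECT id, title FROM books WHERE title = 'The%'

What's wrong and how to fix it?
Bug: '=' compares the literal string including the % character; pattern matching needs LIKE

Fix: Replace '=' with LIKE so 'The%' is treated as a pattern

Corrected query:
SELECT id, title FROM books WHERE title LIKE 'The%'

Result:
id | title             
---+-------------------
2  | The Silmarillion  
4  | The Caves of Steel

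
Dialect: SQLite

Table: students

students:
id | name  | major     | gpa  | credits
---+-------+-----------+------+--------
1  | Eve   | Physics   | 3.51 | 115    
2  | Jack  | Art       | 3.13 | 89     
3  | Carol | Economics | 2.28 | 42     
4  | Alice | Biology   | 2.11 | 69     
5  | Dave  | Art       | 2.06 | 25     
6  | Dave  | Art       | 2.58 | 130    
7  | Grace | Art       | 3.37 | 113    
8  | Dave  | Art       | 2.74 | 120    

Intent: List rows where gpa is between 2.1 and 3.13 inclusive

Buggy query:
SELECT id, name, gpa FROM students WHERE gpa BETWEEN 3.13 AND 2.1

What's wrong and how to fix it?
Bug: BETWEEN expects the lower bound first; with 3.13 AND 2.1 the range is empty

Fix: Swap the bounds so the smaller value comes first

Corrected query:
SELECT id, name, gpa FROM students WHERE gpa BETWEEN 2.1 AND 3.13

Result:
id | name  | gpa 
---+-------+-----
2  | Jack  | 3.13
3  | Carol | 2.28
4  | Alice | 2.11
6  | Dave  | 2.58
8  | Dave  | 2.74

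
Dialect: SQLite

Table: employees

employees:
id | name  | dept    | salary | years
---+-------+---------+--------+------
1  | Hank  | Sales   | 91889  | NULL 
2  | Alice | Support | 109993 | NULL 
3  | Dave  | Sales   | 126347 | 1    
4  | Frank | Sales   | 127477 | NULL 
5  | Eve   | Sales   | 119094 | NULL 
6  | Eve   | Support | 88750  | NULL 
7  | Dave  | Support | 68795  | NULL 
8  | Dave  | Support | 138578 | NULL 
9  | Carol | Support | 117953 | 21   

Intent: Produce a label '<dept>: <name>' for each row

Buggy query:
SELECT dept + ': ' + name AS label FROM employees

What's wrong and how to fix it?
Bug: '+' is numeric addition; on text columns SQLite converts them to 0 instead of concatenating

Fix: Replace + with || to concatenate text

Corrected query:
SELECT dept || ': ' || name AS label FROM employees

Result:
label         
--------------
Sales: Hank   
Support: Alice
Sales: Dave   
Sales: Frank  
Sales: Eve    
Support: Eve  
Support: Dave 
Support: Dave 
Support: Carol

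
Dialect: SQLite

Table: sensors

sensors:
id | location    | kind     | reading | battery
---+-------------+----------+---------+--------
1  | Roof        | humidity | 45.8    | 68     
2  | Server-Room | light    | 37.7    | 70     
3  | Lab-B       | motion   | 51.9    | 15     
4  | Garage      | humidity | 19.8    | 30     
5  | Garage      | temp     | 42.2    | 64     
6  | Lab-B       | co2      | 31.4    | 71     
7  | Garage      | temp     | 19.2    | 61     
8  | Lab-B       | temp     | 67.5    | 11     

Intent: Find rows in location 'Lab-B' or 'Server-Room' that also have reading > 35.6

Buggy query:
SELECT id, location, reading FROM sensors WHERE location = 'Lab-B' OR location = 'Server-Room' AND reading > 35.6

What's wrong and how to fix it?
Bug: AND binds tighter than OR, so this parses as location = 'Lab-B' OR (location = 'Server-Room' AND reading > 35.6)

Fix: Group the OR with parentheses (or use IN), then AND the threshold

Corrected query:
SELECT id, location, reading FROM sensors WHERE (location = 'Lab-B' OR location = 'Server-Room') AND reading > 35.6

Result:
id | location    | reading
---+-------------+--------
2  | Server-Room | 37.7   
3  | Lab-B       | 51.9   
8  | Lab-B       | 67.5   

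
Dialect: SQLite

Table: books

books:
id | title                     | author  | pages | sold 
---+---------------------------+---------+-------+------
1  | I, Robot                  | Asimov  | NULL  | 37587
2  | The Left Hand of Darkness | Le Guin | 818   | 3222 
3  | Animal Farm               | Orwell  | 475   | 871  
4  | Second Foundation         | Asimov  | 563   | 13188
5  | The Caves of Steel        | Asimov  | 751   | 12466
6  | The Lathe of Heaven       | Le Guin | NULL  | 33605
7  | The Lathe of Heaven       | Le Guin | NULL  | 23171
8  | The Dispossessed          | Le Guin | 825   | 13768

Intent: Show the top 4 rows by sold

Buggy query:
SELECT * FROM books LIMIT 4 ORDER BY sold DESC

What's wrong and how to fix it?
Bug: ORDER BY cannot follow LIMIT; LIMIT is the final clause

Fix: Sort with ORDER BY, then apply LIMIT

Corrected query:
SELECT * FROM books ORDER BY sold DESC LIMIT 4

Result:
id | title               | author  | pages | sold 
---+---------------------+---------+-------+------
1  | I, Robot            | Asimov  | NULL  | 37587
6  | The Lathe of Heaven | Le Guin | NULL  | 33605
7  | The Lathe of Heaven | Le Guin | NULL  | 23171
8  | The Dispossessed    | Le Guin | 825   | 13768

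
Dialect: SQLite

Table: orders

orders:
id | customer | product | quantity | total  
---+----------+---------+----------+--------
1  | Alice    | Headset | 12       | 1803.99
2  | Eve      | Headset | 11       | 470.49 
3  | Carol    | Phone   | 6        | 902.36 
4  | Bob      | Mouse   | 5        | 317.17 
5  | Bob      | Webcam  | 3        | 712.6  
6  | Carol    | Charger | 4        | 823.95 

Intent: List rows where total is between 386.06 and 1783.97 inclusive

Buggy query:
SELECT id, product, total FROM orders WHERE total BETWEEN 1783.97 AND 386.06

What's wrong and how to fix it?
Bug: The bounds are reversed; BETWEEN a AND b requires a <= b to match anything

Fix: Write BETWEEN 386.06 AND 1783.97

Corrected query:
SELECT id, product, total FROM orders WHERE total BETWEEN 386.06 AND 1783.97

Result:
id | product | total 
---+---------+-------
2  | Headset | 470.49
3  | Phone   | 902.36
5  | Webcam  | 712.6 
6  | Charger | 823.95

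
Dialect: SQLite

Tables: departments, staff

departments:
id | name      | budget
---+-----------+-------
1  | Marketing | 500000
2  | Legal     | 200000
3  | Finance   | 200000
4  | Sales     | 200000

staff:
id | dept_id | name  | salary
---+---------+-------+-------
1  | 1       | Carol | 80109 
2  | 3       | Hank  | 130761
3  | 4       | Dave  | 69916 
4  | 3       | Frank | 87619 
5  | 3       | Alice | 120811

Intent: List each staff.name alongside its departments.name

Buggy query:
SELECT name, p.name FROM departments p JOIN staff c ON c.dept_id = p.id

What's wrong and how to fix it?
Bug: 'name' exists in both joined tables, so the database can't tell which one is meant

Fix: Qualify the column with its table alias (c.name)

Corrected query:
SELECT c.name, p.name FROM departments p JOIN staff c ON c.dept_id = p.id

Result:
name  | name     
------+----------
Carol | Marketing
Hank  | Finance  
Dave  | Sales    
Frank | Finance  
Alice | Finance  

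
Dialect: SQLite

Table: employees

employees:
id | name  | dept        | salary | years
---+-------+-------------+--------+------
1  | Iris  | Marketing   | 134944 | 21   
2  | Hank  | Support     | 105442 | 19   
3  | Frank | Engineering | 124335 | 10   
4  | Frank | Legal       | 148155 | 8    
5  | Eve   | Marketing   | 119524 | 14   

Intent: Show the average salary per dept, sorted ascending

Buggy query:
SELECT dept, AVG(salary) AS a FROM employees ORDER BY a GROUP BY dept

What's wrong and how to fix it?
Bug: GROUP BY must precede ORDER BY

Fix: Reorder: SELECT … FROM … GROUP BY … ORDER BY …

Corrected query:
SELECT dept, AVG(salary) AS a FROM employees GROUP BY dept ORDER BY a

Result:
dept        | a     
------------+-------
Support     | 105442
Engineering | 124335
Marketing   | 127234
Legal       | 148155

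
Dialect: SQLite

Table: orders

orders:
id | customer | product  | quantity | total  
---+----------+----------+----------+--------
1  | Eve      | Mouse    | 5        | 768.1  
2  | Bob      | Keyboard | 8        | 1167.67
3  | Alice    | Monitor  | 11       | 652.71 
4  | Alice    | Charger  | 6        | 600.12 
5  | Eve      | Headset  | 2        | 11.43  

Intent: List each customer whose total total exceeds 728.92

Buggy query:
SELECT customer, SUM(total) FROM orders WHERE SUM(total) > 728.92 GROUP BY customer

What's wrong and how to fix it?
Bug: WHERE runs before GROUP BY, so aggregates aren't available there

Fix: Use HAVING (which filters groups after aggregation) instead of WHERE

Corrected query:
SELECT customer, SUM(total) FROM orders GROUP BY customer HAVING SUM(total) > 728.92

Result:
customer | SUM(total)
---------+-----------
Alice    | 1252.83   
Bob      | 1167.67   
Eve      | 779.53    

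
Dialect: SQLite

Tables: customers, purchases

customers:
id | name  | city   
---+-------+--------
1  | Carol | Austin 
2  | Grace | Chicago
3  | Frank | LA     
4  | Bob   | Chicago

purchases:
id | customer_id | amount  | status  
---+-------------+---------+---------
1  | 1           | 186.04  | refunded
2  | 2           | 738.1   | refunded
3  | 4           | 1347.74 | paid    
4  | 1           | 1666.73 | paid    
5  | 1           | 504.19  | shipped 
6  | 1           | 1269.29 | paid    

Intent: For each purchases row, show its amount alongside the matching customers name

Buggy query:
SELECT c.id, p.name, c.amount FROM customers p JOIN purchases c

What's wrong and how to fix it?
Bug: JOIN with no ON clause produces a cartesian product; every purchases row pairs with every customers row

Fix: Add ON c.customer_id = p.id to the JOIN

Corrected query:
SELECT c.id, p.name, c.amount FROM customers p JOIN purchases c ON c.customer_id = p.id

Result:
id | name  | amount 
---+-------+--------
1  | Carol | 186.04 
2  | Grace | 738.1  
3  | Bob   | 1347.74
4  | Carol | 1666.73
5  | Carol | 504.19 
6  | Carol | 1269.29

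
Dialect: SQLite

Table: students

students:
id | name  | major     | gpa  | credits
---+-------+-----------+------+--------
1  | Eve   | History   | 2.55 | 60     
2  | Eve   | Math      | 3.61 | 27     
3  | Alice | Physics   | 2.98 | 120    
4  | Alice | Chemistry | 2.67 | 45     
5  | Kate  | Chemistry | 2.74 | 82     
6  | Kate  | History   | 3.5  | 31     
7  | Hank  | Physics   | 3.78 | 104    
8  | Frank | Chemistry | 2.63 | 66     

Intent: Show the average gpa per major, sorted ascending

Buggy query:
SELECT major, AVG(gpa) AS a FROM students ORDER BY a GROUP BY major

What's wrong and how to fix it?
Bug: GROUP BY must precede ORDER BY

Fix: Reorder: SELECT … FROM … GROUP BY … ORDER BY …

Corrected query:
SELECT major, AVG(gpa) AS a FROM students GROUP BY major ORDER BY a

Result:
major     | a    
----------+------
Chemistry | 2.68 
History   | 3.025
Physics   | 3.38 
Math      | 3.61 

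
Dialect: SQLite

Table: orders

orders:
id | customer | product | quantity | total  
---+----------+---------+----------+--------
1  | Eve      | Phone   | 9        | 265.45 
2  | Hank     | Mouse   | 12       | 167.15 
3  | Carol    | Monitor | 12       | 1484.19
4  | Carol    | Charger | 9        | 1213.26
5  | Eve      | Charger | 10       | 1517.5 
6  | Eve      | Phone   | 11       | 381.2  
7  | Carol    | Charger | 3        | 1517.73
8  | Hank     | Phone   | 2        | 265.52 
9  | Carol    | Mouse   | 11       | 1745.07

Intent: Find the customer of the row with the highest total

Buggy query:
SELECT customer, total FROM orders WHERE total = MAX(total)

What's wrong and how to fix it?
Bug: MAX(total) is an aggregate and cannot be used directly in WHERE

Fix: Wrap MAX in a scalar subquery so WHERE compares against a single value

Corrected query:
SELECT customer, total FROM orders WHERE total = (SELECT MAX(total) FROM orders)

Result:
customer | total  
---------+--------
Carol    | 1745.07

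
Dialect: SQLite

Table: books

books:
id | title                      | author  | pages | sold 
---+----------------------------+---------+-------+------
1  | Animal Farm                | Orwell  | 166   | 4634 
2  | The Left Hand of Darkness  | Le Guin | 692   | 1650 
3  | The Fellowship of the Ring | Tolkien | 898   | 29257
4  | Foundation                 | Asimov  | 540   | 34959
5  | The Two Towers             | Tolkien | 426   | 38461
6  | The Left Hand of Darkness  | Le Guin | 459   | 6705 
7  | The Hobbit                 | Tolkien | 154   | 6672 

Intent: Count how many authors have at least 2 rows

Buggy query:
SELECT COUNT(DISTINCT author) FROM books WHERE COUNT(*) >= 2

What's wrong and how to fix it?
Bug: WHERE filters individual rows, not groups, so a group-level COUNT is invalid there

Fix: Use a subquery that GROUPs and filters with HAVING, then count its rows

Corrected query:
SELECT COUNT(*) FROM (SELECT author FROM books GROUP BY author HAVING COUNT(*) >= 2)

Result:
COUNT(*)
--------
2       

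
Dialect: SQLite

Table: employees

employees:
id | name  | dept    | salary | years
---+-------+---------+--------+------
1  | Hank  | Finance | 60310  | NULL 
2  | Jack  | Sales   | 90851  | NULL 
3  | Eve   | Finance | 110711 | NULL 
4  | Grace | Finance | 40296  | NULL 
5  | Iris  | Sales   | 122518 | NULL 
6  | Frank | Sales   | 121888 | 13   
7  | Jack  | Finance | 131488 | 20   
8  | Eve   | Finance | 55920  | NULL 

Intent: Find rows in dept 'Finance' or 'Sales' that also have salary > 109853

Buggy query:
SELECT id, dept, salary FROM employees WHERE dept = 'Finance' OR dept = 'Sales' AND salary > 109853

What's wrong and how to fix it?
Bug: AND binds tighter than OR, so this parses as dept = 'Finance' OR (dept = 'Sales' AND salary > 109853)

Fix: Group the OR with parentheses (or use IN), then AND the threshold

Corrected query:
SELECT id, dept, salary FROM employees WHERE (dept = 'Finance' OR dept = 'Sales') AND salary > 109853

Result:
id | dept    | salary
---+---------+-------
3  | Finance | 110711
5  | Sales   | 122518
6  | Sales   | 121888
7  | Finance | 131488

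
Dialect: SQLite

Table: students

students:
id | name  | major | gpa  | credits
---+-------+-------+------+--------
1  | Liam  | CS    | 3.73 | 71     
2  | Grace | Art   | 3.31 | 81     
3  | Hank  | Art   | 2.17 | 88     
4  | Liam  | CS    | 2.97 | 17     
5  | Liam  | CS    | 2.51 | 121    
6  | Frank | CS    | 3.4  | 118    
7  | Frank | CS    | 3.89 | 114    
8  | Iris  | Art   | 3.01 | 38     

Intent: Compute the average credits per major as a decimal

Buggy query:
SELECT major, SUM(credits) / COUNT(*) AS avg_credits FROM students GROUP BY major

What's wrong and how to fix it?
Bug: Both operands are integers, so '/' performs integer division and truncates

Fix: Multiply by 1.0 (or CAST to REAL) to force floating-point division

Corrected query:
SELECT major, SUM(credits) * 1.0 / COUNT(*) AS avg_credits FROM students GROUP BY major

Result:
major | avg_credits
------+------------
Art   | 69         
CS    | 88.2       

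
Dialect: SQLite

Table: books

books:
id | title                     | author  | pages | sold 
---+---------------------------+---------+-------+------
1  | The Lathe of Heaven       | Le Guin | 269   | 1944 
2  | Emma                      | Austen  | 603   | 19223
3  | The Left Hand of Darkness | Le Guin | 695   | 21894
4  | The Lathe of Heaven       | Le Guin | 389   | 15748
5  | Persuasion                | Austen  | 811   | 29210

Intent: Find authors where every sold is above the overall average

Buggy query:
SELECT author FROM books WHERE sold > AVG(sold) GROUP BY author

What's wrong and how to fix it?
Bug: WHERE evaluates per row before aggregation, so AVG() is unavailable

Fix: Compute the overall average in a scalar subquery and compare each group's MIN against it in HAVING

Corrected query:
SELECT author FROM books GROUP BY author HAVING MIN(sold) > (SELECT AVG(sold) FROM books)

Result:
author
------
Austen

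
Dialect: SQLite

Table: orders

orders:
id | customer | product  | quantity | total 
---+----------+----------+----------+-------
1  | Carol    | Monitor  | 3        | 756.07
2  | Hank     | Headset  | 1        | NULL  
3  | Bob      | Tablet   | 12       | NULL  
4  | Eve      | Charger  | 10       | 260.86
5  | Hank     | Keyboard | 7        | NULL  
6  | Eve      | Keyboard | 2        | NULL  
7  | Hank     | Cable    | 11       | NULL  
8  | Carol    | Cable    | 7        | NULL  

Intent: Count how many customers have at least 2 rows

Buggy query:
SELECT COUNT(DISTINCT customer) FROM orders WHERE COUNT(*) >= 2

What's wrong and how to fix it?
Bug: COUNT(*) cannot appear in WHERE; the per-group count doesn't exist yet

Fix: Group first with HAVING COUNT(*) >= 2, then COUNT the resulting groups

Corrected query:
SELECT COUNT(*) FROM (SELECT customer FROM orders GROUP BY customer HAVING COUNT(*) >= 2)

Result:
COUNT(*)
--------
3       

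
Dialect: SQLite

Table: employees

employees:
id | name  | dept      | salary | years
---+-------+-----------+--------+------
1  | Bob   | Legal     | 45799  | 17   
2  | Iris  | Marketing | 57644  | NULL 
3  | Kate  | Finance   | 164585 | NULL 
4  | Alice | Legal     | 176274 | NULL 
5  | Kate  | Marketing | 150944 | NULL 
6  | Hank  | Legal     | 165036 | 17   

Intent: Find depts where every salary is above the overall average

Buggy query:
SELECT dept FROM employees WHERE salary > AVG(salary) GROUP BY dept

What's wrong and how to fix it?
Bug: AVG() is an aggregate; it can't sit directly in WHERE

Fix: Use a subquery for AVG and a HAVING MIN(...) filter so the condition holds for every row in the group

Corrected query:
SELECT dept FROM employees GROUP BY dept HAVING MIN(salary) > (SELECT AVG(salary) FROM employees)

Result:
dept   
-------
Finance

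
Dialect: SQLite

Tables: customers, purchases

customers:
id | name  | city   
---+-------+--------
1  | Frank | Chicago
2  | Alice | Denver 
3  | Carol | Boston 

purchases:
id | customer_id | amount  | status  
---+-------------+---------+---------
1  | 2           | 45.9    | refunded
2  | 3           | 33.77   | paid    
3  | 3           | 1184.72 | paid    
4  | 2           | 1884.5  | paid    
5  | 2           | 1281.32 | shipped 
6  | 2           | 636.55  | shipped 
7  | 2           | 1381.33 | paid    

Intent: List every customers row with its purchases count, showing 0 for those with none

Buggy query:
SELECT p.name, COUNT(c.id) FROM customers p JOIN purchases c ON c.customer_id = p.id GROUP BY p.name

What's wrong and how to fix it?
Bug: INNER JOIN drops customers rows that have no matching purchases rows

Fix: Use LEFT JOIN so parents without children still appear (COUNT(c.id) gives 0)

Corrected query:
SELECT p.name, COUNT(c.id) FROM customers p LEFT JOIN purchases c ON c.customer_id = p.id GROUP BY p.name

Result:
name  | COUNT(c.id)
------+------------
Alice | 5          
Carol | 2          
Frank | 0          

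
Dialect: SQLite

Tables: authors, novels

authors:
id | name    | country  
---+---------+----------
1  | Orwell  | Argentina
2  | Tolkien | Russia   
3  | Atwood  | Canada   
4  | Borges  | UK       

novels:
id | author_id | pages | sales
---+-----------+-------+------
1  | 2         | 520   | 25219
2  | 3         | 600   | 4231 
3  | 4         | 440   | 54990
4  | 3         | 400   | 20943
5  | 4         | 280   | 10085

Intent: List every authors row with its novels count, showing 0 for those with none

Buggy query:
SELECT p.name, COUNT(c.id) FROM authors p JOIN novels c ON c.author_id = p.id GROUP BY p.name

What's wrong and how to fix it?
Bug: INNER JOIN drops authors rows that have no matching novels rows

Fix: Use LEFT JOIN so parents without children still appear (COUNT(c.id) gives 0)

Corrected query:
SELECT p.name, COUNT(c.id) FROM authors p LEFT JOIN novels c ON c.author_id = p.id GROUP BY p.name

Result:
name    | COUNT(c.id)
--------+------------
Atwood  | 2          
Borges  | 2          
Orwell  | 0          
Tolkien | 1          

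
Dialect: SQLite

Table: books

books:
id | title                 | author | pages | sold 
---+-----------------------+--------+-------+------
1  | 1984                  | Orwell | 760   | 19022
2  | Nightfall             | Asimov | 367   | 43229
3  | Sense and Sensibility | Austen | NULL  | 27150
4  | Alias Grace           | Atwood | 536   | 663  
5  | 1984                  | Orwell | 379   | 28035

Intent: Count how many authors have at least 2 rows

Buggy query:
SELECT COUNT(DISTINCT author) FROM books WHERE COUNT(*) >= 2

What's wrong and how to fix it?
Bug: COUNT(*) cannot appear in WHERE; the per-group count doesn't exist yet

Fix: Use a subquery that GROUPs and filters with HAVING, then count its rows

Corrected query:
SELECT COUNT(*) FROM (SELECT author FROM books GROUP BY author HAVING COUNT(*) >= 2)

Result:
COUNT(*)
--------
1       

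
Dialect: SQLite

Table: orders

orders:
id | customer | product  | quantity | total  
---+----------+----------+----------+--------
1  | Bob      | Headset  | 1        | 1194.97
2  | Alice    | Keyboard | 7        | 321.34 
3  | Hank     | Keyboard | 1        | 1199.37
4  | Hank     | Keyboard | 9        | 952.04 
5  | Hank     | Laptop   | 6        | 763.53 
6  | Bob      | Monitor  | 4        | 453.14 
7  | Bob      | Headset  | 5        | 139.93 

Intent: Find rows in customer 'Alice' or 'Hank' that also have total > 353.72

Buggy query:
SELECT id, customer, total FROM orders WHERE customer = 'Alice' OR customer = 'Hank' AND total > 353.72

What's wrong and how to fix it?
Bug: Without parentheses, AND is evaluated before OR, so the total filter only applies to the 'Hank' branch

Fix: Group the OR with parentheses (or use IN), then AND the threshold

Corrected query:
SELECT id, customer, total FROM orders WHERE (customer = 'Alice' OR customer = 'Hank') AND total > 353.72

Result:
id | customer | total  
---+----------+--------
3  | Hank     | 1199.37
4  | Hank     | 952.04 
5  | Hank     | 763.53 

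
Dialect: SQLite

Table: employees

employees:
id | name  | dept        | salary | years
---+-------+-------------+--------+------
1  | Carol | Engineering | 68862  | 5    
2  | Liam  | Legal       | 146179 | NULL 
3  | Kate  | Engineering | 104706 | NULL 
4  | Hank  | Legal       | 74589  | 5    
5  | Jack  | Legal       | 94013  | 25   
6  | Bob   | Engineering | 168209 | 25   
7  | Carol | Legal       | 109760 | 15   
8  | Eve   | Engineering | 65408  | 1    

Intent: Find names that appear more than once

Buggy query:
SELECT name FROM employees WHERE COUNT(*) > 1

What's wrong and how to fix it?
Bug: WHERE can't reference COUNT(*); aggregates are computed after WHERE

Fix: Group first, then use HAVING for the count condition

Corrected query:
SELECT name FROM employees GROUP BY name HAVING COUNT(*) > 1

Result:
name 
-----
Carol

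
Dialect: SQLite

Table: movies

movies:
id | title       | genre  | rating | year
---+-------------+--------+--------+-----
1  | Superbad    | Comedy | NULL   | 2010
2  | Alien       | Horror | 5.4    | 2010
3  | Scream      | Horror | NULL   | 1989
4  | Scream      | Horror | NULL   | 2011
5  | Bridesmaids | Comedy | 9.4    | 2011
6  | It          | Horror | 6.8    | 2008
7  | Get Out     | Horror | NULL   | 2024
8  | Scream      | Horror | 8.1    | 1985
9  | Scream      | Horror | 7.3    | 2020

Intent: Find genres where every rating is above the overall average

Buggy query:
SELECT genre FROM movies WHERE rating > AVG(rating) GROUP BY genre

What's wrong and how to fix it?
Bug: AVG() is an aggregate; it can't sit directly in WHERE

Fix: Compute the overall average in a scalar subquery and compare each group's MIN against it in HAVING

Corrected query:
SELECT genre FROM movies GROUP BY genre HAVING MIN(rating) > (SELECT AVG(rating) FROM movies)

Result:
genre 
------
Comedy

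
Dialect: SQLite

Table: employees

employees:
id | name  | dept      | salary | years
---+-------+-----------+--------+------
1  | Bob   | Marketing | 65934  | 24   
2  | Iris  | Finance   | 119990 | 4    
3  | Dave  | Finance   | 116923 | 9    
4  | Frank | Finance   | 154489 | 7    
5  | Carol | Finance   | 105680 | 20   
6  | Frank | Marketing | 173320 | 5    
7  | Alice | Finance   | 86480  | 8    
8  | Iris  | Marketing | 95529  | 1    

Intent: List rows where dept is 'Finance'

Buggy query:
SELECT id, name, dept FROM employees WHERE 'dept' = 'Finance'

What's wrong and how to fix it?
Bug: 'dept' in single quotes is a string literal, not the column; the comparison is literal-vs-literal and never true

Fix: Reference the column as dept without single quotes

Corrected query:
SELECT id, name, dept FROM employees WHERE dept = 'Finance'

Result:
id | name  | dept   
---+-------+--------
2  | Iris  | Finance
3  | Dave  | Finance
4  | Frank | Finance
5  | Carol | Finance
7  | Alice | Finance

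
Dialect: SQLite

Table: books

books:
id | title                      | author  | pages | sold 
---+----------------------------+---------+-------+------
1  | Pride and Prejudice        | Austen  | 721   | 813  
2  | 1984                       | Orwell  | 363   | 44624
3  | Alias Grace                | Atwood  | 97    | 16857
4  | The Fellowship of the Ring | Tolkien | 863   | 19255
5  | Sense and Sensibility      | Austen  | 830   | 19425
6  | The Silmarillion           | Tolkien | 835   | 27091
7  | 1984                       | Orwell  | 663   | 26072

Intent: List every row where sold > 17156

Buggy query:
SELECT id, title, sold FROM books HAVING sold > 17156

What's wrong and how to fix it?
Bug: HAVING filters the output of aggregation, but this query has no GROUP BY and no aggregate functions, so SQLite rejects it (HAVING clause on a non-aggregate query); the condition here is per row

Fix: Replace HAVING with WHERE since the condition applies to individual rows

Corrected query:
SELECT id, title, sold FROM books WHERE sold > 17156

Result:
id | title                      | sold 
---+----------------------------+------
2  | 1984                       | 44624
4  | The Fellowship of the Ring | 19255
5  | Sense and Sensibility      | 19425
6  | The Silmarillion           | 27091
7  | 1984                       | 26072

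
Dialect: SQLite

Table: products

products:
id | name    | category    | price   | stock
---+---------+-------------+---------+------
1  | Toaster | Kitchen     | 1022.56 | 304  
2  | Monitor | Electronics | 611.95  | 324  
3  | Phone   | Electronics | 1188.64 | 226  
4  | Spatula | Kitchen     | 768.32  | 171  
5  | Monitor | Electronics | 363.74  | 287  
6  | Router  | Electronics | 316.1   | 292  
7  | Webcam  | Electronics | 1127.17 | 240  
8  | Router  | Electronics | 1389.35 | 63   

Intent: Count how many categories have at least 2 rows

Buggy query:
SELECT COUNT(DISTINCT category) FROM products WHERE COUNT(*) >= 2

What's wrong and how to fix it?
Bug: COUNT(*) cannot appear in WHERE; the per-group count doesn't exist yet

Fix: Group first with HAVING COUNT(*) >= 2, then COUNT the resulting groups

Corrected query:
SELECT COUNT(*) FROM (SELECT category FROM products GROUP BY category HAVING COUNT(*) >= 2)

Result:
COUNT(*)
--------
2       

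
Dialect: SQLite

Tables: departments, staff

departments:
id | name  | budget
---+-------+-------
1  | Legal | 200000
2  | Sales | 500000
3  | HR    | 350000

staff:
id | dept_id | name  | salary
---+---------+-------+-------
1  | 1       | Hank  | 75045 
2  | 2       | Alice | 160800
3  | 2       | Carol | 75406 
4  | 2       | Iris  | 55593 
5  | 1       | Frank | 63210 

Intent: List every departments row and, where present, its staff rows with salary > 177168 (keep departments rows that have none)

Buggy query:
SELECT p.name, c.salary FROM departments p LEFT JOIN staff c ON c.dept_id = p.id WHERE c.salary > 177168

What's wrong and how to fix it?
Bug: Filtering c.salary in WHERE discards the NULL rows produced by LEFT JOIN, turning it into an inner join

Fix: Move the right-table condition into the ON clause so unmatched parents are kept

Corrected query:
SELECT p.name, c.salary FROM departments p LEFT JOIN staff c ON c.dept_id = p.id AND c.salary > 177168

Result:
name  | salary
------+-------
Legal | NULL  
Sales | NULL  
HR    | NULL  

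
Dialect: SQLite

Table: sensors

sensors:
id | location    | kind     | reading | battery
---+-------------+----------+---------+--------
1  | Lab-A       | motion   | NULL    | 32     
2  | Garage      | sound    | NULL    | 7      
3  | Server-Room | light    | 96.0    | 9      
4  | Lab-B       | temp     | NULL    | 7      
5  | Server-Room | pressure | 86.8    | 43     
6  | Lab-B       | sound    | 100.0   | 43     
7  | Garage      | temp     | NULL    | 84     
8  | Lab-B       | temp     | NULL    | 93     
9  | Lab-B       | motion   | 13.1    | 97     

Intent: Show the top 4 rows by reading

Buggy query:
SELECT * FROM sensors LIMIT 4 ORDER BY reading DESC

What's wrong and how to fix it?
Bug: LIMIT must come after ORDER BY

Fix: Sort with ORDER BY, then apply LIMIT

Corrected query:
SELECT * FROM sensors ORDER BY reading DESC LIMIT 4

Result:
id | location    | kind     | reading | battery
---+-------------+----------+---------+--------
6  | Lab-B       | sound    | 100     | 43     
3  | Server-Room | light    | 96      | 9      
5  | Server-Room | pressure | 86.8    | 43     
9  | Lab-B       | motion   | 13.1    | 97     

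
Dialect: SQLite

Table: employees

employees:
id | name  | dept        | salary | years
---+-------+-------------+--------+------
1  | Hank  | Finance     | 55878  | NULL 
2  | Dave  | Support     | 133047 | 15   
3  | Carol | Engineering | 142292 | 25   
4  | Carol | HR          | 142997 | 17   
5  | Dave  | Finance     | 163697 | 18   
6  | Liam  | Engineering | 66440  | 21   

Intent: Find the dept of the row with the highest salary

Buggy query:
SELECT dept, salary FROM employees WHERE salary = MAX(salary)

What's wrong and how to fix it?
Bug: WHERE is evaluated per row; an aggregate over the whole table isn't defined there

Fix: Wrap MAX in a scalar subquery so WHERE compares against a single value

Corrected query:
SELECT dept, salary FROM employees WHERE salary = (SELECT MAX(salary) FROM employees)

Result:
dept    | salary
--------+-------
Finance | 163697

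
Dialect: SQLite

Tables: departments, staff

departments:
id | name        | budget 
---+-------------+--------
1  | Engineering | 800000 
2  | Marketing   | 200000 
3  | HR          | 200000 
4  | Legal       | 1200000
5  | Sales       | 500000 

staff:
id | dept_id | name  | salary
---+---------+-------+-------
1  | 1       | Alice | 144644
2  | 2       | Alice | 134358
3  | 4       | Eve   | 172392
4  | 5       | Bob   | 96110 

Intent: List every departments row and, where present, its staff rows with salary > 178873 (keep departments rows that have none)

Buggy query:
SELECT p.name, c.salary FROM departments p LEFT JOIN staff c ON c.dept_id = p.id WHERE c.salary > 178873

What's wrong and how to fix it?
Bug: Filtering c.salary in WHERE discards the NULL rows produced by LEFT JOIN, turning it into an inner join

Fix: Move the right-table condition into the ON clause so unmatched parents are kept

Corrected query:
SELECT p.name, c.salary FROM departments p LEFT JOIN staff c ON c.dept_id = p.id AND c.salary > 178873

Result:
name        | salary
------------+-------
Engineering | NULL  
Marketing   | NULL  
HR          | NULL  
Legal       | NULL  
Sales       | NULL  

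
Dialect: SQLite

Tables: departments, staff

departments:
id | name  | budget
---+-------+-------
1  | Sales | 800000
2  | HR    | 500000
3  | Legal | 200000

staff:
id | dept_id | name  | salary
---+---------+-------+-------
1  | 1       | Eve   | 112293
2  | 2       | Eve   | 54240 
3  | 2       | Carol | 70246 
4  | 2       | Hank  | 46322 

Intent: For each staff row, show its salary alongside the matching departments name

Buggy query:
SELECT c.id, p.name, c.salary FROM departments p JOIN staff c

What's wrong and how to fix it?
Bug: Missing join condition: each staff row is matched to all departments rows instead of just its own

Fix: Add ON c.dept_id = p.id to the JOIN

Corrected query:
SELECT c.id, p.name, c.salary FROM departments p JOIN staff c ON c.dept_id = p.id

Result:
id | name  | salary
---+-------+-------
1  | Sales | 112293
2  | HR    | 54240 
3  | HR    | 70246 
4  | HR    | 46322 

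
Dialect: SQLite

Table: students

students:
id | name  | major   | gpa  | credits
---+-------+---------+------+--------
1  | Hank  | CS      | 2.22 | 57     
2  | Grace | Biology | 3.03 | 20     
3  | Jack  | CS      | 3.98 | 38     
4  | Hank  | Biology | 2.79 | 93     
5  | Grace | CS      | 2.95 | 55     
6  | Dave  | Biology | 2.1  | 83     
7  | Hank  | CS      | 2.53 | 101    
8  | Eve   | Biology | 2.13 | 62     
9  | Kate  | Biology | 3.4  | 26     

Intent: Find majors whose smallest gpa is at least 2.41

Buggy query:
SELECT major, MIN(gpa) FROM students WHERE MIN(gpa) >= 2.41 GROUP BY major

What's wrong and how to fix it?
Bug: MIN() in WHERE is a misuse of aggregate

Fix: Replace WHERE with HAVING after the GROUP BY

Corrected query:
SELECT major, MIN(gpa) FROM students GROUP BY major HAVING MIN(gpa) >= 2.41

Result:
(no rows)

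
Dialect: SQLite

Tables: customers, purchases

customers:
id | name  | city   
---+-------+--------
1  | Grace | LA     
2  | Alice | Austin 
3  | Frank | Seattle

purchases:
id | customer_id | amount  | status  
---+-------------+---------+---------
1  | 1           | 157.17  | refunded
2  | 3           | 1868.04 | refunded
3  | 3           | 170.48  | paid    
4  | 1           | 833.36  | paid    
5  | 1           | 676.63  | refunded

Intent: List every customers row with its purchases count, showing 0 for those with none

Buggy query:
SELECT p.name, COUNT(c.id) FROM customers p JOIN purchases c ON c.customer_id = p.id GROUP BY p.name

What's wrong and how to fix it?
Bug: An inner join excludes parents with zero children

Fix: Use LEFT JOIN so parents without children still appear (COUNT(c.id) gives 0)

Corrected query:
SELECT p.name, COUNT(c.id) FROM customers p LEFT JOIN purchases c ON c.customer_id = p.id GROUP BY p.name

Result:
name  | COUNT(c.id)
------+------------
Alice | 0          
Frank | 2          
Grace | 3          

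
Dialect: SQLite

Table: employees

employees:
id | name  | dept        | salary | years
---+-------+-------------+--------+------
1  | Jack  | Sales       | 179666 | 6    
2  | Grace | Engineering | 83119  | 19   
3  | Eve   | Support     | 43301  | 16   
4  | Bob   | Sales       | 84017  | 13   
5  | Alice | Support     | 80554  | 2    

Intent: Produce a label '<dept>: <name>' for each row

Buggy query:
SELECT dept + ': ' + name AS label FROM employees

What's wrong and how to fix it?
Bug: SQLite uses || for string concatenation; + coerces text to numbers (yielding 0)

Fix: Use the || operator for string concatenation

Corrected query:
SELECT dept || ': ' || name AS label FROM employees

Result:
label             
------------------
Sales: Jack       
Engineering: Grace
Support: Eve      
Sales: Bob        
Support: Alice    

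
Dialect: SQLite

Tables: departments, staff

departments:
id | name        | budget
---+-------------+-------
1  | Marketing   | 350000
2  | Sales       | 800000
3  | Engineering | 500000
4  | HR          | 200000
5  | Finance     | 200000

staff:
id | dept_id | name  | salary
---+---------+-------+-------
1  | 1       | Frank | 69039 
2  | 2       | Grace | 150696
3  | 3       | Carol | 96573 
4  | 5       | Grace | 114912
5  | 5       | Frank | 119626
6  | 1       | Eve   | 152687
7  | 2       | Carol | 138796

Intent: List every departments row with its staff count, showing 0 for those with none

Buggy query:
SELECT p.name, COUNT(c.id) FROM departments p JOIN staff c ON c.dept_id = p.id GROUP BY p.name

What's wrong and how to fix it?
Bug: INNER JOIN drops departments rows that have no matching staff rows

Fix: Use LEFT JOIN so parents without children still appear (COUNT(c.id) gives 0)

Corrected query:
SELECT p.name, COUNT(c.id) FROM departments p LEFT JOIN staff c ON c.dept_id = p.id GROUP BY p.name

Result:
name        | COUNT(c.id)
------------+------------
Engineering | 1          
Finance     | 2          
HR          | 0          
Marketing   | 2          
Sales       | 2          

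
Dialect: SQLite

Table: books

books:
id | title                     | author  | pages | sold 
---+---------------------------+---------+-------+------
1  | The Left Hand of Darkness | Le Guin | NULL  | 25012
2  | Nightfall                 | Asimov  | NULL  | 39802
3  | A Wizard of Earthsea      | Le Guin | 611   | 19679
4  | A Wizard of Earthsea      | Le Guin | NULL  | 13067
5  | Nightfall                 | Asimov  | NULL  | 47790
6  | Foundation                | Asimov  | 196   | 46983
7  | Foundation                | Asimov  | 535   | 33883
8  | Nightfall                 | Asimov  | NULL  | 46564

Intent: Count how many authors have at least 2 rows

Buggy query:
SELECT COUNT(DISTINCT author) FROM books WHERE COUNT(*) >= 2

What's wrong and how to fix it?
Bug: COUNT(*) cannot appear in WHERE; the per-group count doesn't exist yet

Fix: Use a subquery that GROUPs and filters with HAVING, then count its rows

Corrected query:
SELECT COUNT(*) FROM (SELECT author FROM books GROUP BY author HAVING COUNT(*) >= 2)

Result:
COUNT(*)
--------
2       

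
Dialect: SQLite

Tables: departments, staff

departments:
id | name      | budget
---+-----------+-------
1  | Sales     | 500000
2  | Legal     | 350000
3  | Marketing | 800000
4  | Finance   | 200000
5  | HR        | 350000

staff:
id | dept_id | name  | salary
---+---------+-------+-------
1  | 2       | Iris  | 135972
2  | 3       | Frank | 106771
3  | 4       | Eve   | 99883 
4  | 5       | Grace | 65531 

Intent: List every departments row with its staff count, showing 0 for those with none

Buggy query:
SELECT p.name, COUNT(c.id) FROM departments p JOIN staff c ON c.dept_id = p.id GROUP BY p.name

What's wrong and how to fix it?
Bug: An inner join excludes parents with zero children

Fix: Switch to LEFT JOIN to retain unmatched parent rows

Corrected query:
SELECT p.name, COUNT(c.id) FROM departments p LEFT JOIN staff c ON c.dept_id = p.id GROUP BY p.name

Result:
name      | COUNT(c.id)
----------+------------
Finance   | 1          
HR        | 1          
Legal     | 1          
Marketing | 1          
Sales     | 0          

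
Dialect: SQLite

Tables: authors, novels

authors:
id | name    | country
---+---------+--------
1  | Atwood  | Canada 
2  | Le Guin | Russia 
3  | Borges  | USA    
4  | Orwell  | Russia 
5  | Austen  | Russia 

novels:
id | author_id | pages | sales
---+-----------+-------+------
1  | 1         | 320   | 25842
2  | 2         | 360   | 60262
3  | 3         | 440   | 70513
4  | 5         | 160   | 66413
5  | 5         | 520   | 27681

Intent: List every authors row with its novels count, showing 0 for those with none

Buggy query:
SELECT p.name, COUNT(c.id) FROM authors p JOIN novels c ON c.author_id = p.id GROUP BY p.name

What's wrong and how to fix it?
Bug: INNER JOIN drops authors rows that have no matching novels rows

Fix: Switch to LEFT JOIN to retain unmatched parent rows

Corrected query:
SELECT p.name, COUNT(c.id) FROM authors p LEFT JOIN novels c ON c.author_id = p.id GROUP BY p.name

Result:
name    | COUNT(c.id)
--------+------------
Atwood  | 1          
Austen  | 2          
Borges  | 1          
Le Guin | 1          
Orwell  | 0          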